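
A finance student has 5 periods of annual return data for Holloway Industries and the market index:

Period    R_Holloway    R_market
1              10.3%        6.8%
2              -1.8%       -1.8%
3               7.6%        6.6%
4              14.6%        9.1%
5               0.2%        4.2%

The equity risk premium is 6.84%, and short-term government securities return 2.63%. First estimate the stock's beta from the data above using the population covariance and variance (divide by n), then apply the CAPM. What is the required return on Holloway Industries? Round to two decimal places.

Mean R_i = (10.3 − 1.8 + 7.6 + 14.6 + 0.2) / 5 = 6.1800%
Mean R_m = (6.8 − 1.8 + 6.6 + 9.1 + 4.2) / 5 = 4.9800%
Σ(R_i − R̄_i)(R_m − R̄_m) = 103.2580  ⇒  Cov = 103.2580 / 5 = 20.6516
Σ(R_m − R̄_m)² = 69.4880  ⇒  Var(R_m) = 69.4880 / 5 = 13.8976
β = Cov / Var(R_m) = 20.6516 / 13.8976 = 1.4860
E(R) = R_f + β × MRP = 2.63% + 1.4860 × 6.84% = 12.79%

12.79%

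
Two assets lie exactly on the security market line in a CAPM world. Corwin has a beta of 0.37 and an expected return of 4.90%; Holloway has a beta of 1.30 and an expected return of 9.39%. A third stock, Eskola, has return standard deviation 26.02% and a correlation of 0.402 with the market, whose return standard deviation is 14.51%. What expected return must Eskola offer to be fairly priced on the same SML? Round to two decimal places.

6.59%

MRP = (9.39% − 4.90%) / (1.30 − 0.37) = 4.8280%
R_f = 4.90% − 0.37 × 4.8280% = 3.1136%
β_Eskola = ρ·σ_i/σ_m = 0.402 × 26.02 / 14.51 = 0.7209
E(R_Eskola) = R_f + β × MRP = 3.1136% + 0.7209 × 4.8280% = 6.59%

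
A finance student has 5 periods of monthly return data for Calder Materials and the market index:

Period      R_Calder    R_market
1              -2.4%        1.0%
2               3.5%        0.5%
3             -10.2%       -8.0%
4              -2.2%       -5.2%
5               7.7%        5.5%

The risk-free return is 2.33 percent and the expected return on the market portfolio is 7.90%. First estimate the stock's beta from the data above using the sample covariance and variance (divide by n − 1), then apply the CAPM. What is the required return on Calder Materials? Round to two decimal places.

Mean R_i = (-2.4 + 3.5 − 10.2 − 2.2 + 7.7) / 5 = -0.7200%
Mean R_m = (1.0 + 0.5 − 8.0 − 5.2 + 5.5) / 5 = -1.2400%
Σ(R_i − R̄_i)(R_m − R̄_m) = 130.2760  ⇒  Cov = 130.2760 / 4 = 32.5690
Σ(R_m − R̄_m)² = 114.8520  ⇒  Var(R_m) = 114.8520 / 4 = 28.7130
β = Cov / Var(R_m) = 32.5690 / 28.7130 = 1.1343
MRP = 7.90% − 2.33% = 5.57%
E(R) = R_f + β × MRP = 2.33% + 1.1343 × 5.57% = 8.65%

8.65%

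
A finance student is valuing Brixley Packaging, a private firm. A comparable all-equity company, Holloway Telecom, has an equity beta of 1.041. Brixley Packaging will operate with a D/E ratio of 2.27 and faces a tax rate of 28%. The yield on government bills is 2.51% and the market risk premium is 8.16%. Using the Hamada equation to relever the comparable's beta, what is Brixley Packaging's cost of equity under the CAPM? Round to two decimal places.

β_L = β_U × [1 + (1 − t)(D/E)] = 1.041 × [1 + (1 − 0.28) × 2.27]
    = 1.041 × [1 + 0.72 × 2.27] = 1.041 × 2.6344 = 2.7424
E(R) = R_f + β_L × MRP = 2.51% + 2.7424 × 8.16% = 24.89%

24.89%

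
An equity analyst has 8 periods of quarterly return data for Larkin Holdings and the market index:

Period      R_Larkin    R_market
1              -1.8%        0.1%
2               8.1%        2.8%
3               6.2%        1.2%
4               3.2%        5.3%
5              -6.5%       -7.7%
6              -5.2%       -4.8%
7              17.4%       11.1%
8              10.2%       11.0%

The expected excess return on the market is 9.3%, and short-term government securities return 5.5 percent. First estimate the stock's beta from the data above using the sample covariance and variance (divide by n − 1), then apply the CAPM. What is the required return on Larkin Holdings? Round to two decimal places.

15.77%

Mean R_i = (-1.8 + 8.1 + 6.2 + 3.2 − 6.5 − 5.2 + 17.4 + 10.2) / 8 = 3.9500%
Mean R_m = (0.1 + 2.8 + 1.2 + 5.3 − 7.7 − 4.8 + 11.1 + 11.0) / 8 = 2.3750%
Σ(R_i − R̄_i)(R_m − R̄_m) = 352.2000  ⇒  Cov = 352.2000 / 7 = 50.3143
Σ(R_m − R̄_m)² = 318.7950  ⇒  Var(R_m) = 318.7950 / 7 = 45.5421
β = Cov / Var(R_m) = 50.3143 / 45.5421 = 1.1048
E(R) = R_f + β × MRP = 5.5% + 1.1048 × 9.3% = 15.77%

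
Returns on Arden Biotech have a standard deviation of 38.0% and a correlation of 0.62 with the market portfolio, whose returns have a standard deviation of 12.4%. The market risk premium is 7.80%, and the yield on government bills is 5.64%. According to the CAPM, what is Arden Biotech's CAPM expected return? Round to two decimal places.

β = ρ × σ_i / σ_m = 0.62 × 38.0% / 12.4% = 1.9000
E(R) = 5.64% + 1.9000 × 7.80% = 20.46%

20.46%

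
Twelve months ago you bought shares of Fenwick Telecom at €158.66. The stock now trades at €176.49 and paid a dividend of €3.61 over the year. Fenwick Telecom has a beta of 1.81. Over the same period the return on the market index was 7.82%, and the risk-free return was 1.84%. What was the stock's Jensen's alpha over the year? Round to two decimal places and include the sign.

Realised HPR = (P1 + D1 − P0) / P0 = (176.49 + 3.61 − 158.66) / 158.66 = 21.44 / 158.66 = 13.5132%
MRP = 7.82% − 1.84% = 5.98%
CAPM required = R_f + β·MRP = 1.84% + 1.81 × 5.98% = 12.6638%
α = realised − required = 13.5132% − 12.6638% = +0.85%

+0.85%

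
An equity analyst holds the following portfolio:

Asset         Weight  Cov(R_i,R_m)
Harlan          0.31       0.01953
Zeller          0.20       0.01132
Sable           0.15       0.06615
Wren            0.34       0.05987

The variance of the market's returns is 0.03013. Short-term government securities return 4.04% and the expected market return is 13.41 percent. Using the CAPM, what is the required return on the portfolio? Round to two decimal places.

β_Harlan = 0.01953 / 0.03013 = 0.6482
β_Zeller = 0.01132 / 0.03013 = 0.3757
β_Sable = 0.06615 / 0.03013 = 2.1955
β_Wren = 0.05987 / 0.03013 = 1.9871
β_P = Σ w_i β_i = 0.31×0.6482 + 0.20×0.3757 + 0.15×2.1955 + 0.34×1.9871 = 1.2810
MRP = 13.41% − 4.04% = 9.37%
E(R_P) = R_f + β_P × MRP = 4.04% + 1.2810 × 9.37% = 16.04%

16.04%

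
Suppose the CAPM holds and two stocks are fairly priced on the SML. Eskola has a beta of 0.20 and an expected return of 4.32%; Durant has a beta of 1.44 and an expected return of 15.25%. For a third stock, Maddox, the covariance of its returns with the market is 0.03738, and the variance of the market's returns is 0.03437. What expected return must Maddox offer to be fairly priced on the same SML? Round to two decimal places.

MRP = (15.25% − 4.32%) / (1.44 − 0.20) = 8.8145%
R_f = 4.32% − 0.20 × 8.8145% = 2.5571%
β_Maddox = Cov / Var(R_m) = 0.03738 / 0.03437 = 1.0876
E(R_Maddox) = R_f + β × MRP = 2.5571% + 1.0876 × 8.8145% = 12.14%

12.14%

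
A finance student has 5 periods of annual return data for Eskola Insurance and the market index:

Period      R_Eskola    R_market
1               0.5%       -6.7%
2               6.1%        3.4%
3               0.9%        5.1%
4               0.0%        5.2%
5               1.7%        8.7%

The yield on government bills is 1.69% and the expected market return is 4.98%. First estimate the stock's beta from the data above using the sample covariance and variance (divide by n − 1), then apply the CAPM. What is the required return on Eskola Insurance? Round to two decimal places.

Mean R_i = (0.5 + 6.1 + 0.9 + 0.0 + 1.7) / 5 = 1.8400%
Mean R_m = (-6.7 + 3.4 + 5.1 + 5.2 + 8.7) / 5 = 3.1400%
Σ(R_i − R̄_i)(R_m − R̄_m) = 7.8820  ⇒  Cov = 7.8820 / 4 = 1.9705
Σ(R_m − R̄_m)² = 135.8920  ⇒  Var(R_m) = 135.8920 / 4 = 33.9730
β = Cov / Var(R_m) = 1.9705 / 33.9730 = 0.0580
MRP = 4.98% − 1.69% = 3.29%
E(R) = R_f + β × MRP = 1.69% + 0.0580 × 3.29% = 1.88%

1.88%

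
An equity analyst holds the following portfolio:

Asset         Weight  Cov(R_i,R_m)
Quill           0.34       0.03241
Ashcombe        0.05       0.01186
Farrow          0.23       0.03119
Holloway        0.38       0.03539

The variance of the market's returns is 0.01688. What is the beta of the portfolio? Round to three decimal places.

β_Quill = 0.03241 / 0.01688 = 1.9200
β_Ashcombe = 0.01186 / 0.01688 = 0.7026
β_Farrow = 0.03119 / 0.01688 = 1.8477
β_Holloway = 0.03539 / 0.01688 = 2.0966
β_P = Σ w_i β_i = 0.34×1.9200 + 0.05×0.7026 + 0.23×1.8477 + 0.38×2.0966 = 1.9096

1.910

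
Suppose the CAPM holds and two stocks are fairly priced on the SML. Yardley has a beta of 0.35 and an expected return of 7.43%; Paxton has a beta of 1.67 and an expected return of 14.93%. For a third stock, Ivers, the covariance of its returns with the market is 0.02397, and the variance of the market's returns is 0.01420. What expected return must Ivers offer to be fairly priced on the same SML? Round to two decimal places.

MRP = (14.93% − 7.43%) / (1.67 − 0.35) = 5.6818%
R_f = 7.43% − 0.35 × 5.6818% = 5.4414%
β_Ivers = Cov / Var(R_m) = 0.02397 / 0.01420 = 1.6880
E(R_Ivers) = R_f + β × MRP = 5.4414% + 1.6880 × 5.6818% = 15.03%

15.03%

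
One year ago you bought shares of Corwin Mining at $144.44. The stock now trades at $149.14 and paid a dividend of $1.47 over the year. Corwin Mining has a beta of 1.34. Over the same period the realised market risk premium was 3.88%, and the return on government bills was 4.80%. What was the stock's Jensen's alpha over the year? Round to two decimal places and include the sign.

Realised HPR = (P1 + D1 − P0) / P0 = (149.14 + 1.47 − 144.44) / 144.44 = 6.17 / 144.44 = 4.2717%
CAPM required = R_f + β·MRP = 4.80% + 1.34 × 3.88% = 9.9992%
α = realised − required = 4.2717% − 9.9992% = -5.73%

-5.73%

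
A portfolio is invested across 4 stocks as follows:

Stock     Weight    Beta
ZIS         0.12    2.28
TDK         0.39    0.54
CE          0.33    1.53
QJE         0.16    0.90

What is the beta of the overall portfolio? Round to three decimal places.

1.133

β_P = Σ w_i β_i = 0.12×2.28 + 0.39×0.54 + 0.33×1.53 + 0.16×0.90 = 1.1331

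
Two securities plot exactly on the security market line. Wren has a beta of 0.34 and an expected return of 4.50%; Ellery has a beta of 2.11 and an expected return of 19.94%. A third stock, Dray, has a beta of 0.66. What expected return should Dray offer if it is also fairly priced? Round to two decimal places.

MRP (SML slope) = (19.94% − 4.50%) / (2.11 − 0.34) = 15.44% / 1.77 = 8.7232%
R_f (intercept) = 4.50% − 0.34 × 8.7232% = 1.5341%
E(R_Dray) = R_f + β × MRP = 1.5341% + 0.66 × 8.7232% = 7.29%

7.29%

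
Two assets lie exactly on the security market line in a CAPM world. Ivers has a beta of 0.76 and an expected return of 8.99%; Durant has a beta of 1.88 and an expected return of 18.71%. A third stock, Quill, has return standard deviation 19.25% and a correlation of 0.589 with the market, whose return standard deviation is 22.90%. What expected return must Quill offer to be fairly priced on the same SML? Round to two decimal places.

6.69%

MRP = (18.71% − 8.99%) / (1.88 − 0.76) = 8.6786%
R_f = 8.99% − 0.76 × 8.6786% = 2.3943%
β_Quill = ρ·σ_i/σ_m = 0.589 × 19.25 / 22.90 = 0.4951
E(R_Quill) = R_f + β × MRP = 2.3943% + 0.4951 × 8.6786% = 6.69%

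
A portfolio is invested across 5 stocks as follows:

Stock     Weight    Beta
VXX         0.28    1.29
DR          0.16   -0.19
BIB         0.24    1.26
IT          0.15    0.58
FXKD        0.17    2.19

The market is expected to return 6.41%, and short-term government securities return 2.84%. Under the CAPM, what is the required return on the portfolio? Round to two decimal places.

6.74%

β_P = Σ w_i β_i = 0.28×1.29 + 0.16×-0.19 + 0.24×1.26 + 0.15×0.58 + 0.17×2.19 = 1.0925
MRP = 6.41% − 2.84% = 3.57%
E(R_P) = R_f + β_P × MRP = 2.84% + 1.0925 × 3.57% = 6.74%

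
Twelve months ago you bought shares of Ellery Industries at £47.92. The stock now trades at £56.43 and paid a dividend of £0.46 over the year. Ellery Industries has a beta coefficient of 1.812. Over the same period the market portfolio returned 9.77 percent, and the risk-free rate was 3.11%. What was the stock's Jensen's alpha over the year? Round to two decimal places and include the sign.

+3.54%

Realised HPR = (P1 + D1 − P0) / P0 = (56.43 + 0.46 − 47.92) / 47.92 = 8.97 / 47.92 = 18.7187%
MRP = 9.77% − 3.11% = 6.66%
CAPM required = R_f + β·MRP = 3.11% + 1.812 × 6.66% = 15.17792%
α = realised − required = 18.7187% − 15.17792% = +3.54%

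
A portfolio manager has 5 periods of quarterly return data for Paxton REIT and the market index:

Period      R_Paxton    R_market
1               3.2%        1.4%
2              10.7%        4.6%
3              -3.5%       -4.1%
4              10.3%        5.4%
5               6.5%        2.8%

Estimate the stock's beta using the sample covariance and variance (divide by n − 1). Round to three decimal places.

1.538

Mean R_i = (3.2 + 10.7 − 3.5 + 10.3 + 6.5) / 5 = 5.4400%
Mean R_m = (1.4 + 4.6 − 4.1 + 5.4 + 2.8) / 5 = 2.0200%
Σ(R_i − R̄_i)(R_m − R̄_m) = 86.9260  ⇒  Cov = 86.9260 / 4 = 21.7315
Σ(R_m − R̄_m)² = 56.5280  ⇒  Var(R_m) = 56.5280 / 4 = 14.1320
β = Cov / Var(R_m) = 21.7315 / 14.1320 = 1.5378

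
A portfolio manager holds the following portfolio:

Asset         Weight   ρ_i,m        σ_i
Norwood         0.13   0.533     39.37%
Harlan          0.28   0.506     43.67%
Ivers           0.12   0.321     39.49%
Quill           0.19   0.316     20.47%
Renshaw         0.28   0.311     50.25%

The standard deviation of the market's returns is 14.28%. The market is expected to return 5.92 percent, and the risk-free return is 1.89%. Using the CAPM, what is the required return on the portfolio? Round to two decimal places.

β_Norwood = 0.533 × 39.37% / 14.28% = 1.4695
β_Harlan = 0.506 × 43.67% / 14.28% = 1.5474
β_Ivers = 0.321 × 39.49% / 14.28% = 0.8877
β_Quill = 0.316 × 20.47% / 14.28% = 0.4530
β_Renshaw = 0.311 × 50.25% / 14.28% = 1.0944
β_P = Σ w_i β_i = 0.13×1.4695 + 0.28×1.5474 + 0.12×0.8877 + 0.19×0.4530 + 0.28×1.0944 = 1.1233
MRP = 5.92% − 1.89% = 4.03%
E(R_P) = R_f + β_P × MRP = 1.89% + 1.1233 × 4.03% = 6.42%

6.42%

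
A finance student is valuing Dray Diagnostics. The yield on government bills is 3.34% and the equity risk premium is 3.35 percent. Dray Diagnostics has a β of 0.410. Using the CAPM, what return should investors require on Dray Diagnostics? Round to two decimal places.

E(R) = R_f + β × MRP = 3.34% + 0.410 × 3.35% = 4.71%

4.71%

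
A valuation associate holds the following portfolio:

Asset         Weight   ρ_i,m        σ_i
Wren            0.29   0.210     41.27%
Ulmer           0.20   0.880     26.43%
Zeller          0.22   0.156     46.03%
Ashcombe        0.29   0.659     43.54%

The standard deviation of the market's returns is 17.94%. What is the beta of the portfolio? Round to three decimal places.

0.951

β_Wren = 0.210 × 41.27% / 17.94% = 0.4831
β_Ulmer = 0.880 × 26.43% / 17.94% = 1.2965
β_Zeller = 0.156 × 46.03% / 17.94% = 0.4003
β_Ashcombe = 0.659 × 43.54% / 17.94% = 1.5994
β_P = Σ w_i β_i = 0.29×0.4831 + 0.20×1.2965 + 0.22×0.4003 + 0.29×1.5994 = 0.9513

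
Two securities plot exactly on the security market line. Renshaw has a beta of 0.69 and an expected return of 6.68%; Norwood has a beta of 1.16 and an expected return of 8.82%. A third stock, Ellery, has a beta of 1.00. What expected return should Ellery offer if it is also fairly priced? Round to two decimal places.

MRP (SML slope) = (8.82% − 6.68%) / (1.16 − 0.69) = 2.14% / 0.47 = 4.5532%
R_f (intercept) = 6.68% − 0.69 × 4.5532% = 3.5383%
E(R_Ellery) = R_f + β × MRP = 3.5383% + 1.00 × 4.5532% = 8.09%

8.09%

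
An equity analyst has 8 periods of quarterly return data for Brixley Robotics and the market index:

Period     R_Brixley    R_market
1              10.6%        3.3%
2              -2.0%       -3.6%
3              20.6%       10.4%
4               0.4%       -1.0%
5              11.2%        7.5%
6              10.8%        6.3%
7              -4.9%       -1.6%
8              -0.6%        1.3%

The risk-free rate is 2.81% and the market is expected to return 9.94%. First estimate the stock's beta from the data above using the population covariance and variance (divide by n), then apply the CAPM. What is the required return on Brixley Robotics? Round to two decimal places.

14.80%

Mean R_i = (10.6 − 2.0 + 20.6 + 0.4 + 11.2 + 10.8 − 4.9 − 0.6) / 8 = 5.7625%
Mean R_m = (3.3 − 3.6 + 10.4 − 1.0 + 7.5 + 6.3 − 1.6 + 1.3) / 8 = 2.8250%
Σ(R_i − R̄_i)(R_m − R̄_m) = 284.8875  ⇒  Cov = 284.8875 / 8 = 35.6109
Σ(R_m − R̄_m)² = 169.3550  ⇒  Var(R_m) = 169.3550 / 8 = 21.1694
β = Cov / Var(R_m) = 35.6109 / 21.1694 = 1.6822
MRP = 9.94% − 2.81% = 7.13%
E(R) = R_f + β × MRP = 2.81% + 1.6822 × 7.13% = 14.80%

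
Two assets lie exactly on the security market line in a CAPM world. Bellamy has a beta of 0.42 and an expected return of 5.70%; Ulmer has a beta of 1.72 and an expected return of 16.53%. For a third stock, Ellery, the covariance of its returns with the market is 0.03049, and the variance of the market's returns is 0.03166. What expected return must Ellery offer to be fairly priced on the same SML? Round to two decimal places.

MRP = (16.53% − 5.70%) / (1.72 − 0.42) = 8.3308%
R_f = 5.70% − 0.42 × 8.3308% = 2.2011%
β_Ellery = Cov / Var(R_m) = 0.03049 / 0.03166 = 0.9630
E(R_Ellery) = R_f + β × MRP = 2.2011% + 0.9630 × 8.3308% = 10.22%

10.22%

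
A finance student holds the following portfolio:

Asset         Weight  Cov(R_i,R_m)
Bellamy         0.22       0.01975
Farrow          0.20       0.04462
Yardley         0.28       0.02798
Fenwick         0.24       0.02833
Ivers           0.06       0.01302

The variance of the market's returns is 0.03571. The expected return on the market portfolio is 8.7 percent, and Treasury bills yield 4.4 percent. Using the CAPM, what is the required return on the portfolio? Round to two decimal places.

7.85%

β_Bellamy = 0.01975 / 0.03571 = 0.5531
β_Farrow = 0.04462 / 0.03571 = 1.2495
β_Yardley = 0.02798 / 0.03571 = 0.7835
β_Fenwick = 0.02833 / 0.03571 = 0.7933
β_Ivers = 0.01302 / 0.03571 = 0.3646
β_P = Σ w_i β_i = 0.22×0.5531 + 0.20×1.2495 + 0.28×0.7835 + 0.24×0.7933 + 0.06×0.3646 = 0.8032
MRP = 8.7% − 4.4% = 4.30%
E(R_P) = R_f + β_P × MRP = 4.4% + 0.8032 × 4.3% = 7.85%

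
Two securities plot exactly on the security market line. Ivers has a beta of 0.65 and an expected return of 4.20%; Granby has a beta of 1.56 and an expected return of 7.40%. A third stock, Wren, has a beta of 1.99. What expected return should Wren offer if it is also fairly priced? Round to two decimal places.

8.91%

MRP (SML slope) = (7.40% − 4.20%) / (1.56 − 0.65) = 3.20% / 0.91 = 3.5165%
R_f (intercept) = 4.20% − 0.65 × 3.5165% = 1.9143%
E(R_Wren) = R_f + β × MRP = 1.9143% + 1.99 × 3.5165% = 8.91%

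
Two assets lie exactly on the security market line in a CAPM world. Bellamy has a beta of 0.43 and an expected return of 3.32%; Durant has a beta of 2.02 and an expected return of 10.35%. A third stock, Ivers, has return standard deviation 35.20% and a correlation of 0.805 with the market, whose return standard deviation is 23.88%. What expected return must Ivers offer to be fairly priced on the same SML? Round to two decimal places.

MRP = (10.35% − 3.32%) / (2.02 − 0.43) = 4.4214%
R_f = 3.32% − 0.43 × 4.4214% = 1.4188%
β_Ivers = ρ·σ_i/σ_m = 0.805 × 35.20 / 23.88 = 1.1866
E(R_Ivers) = R_f + β × MRP = 1.4188% + 1.1866 × 4.4214% = 6.67%

6.67%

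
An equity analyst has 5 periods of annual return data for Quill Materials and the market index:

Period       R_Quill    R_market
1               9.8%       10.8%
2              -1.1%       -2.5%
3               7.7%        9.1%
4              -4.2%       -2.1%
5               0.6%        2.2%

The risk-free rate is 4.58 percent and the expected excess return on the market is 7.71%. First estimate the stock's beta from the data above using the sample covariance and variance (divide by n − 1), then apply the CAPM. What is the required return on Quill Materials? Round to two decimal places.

11.80%

Mean R_i = (9.8 − 1.1 + 7.7 − 4.2 + 0.6) / 5 = 2.5600%
Mean R_m = (10.8 − 2.5 + 9.1 − 2.1 + 2.2) / 5 = 3.5000%
Σ(R_i − R̄_i)(R_m − R̄_m) = 144.0000  ⇒  Cov = 144.0000 / 4 = 36.0000
Σ(R_m − R̄_m)² = 153.7000  ⇒  Var(R_m) = 153.7000 / 4 = 38.4250
β = Cov / Var(R_m) = 36.0000 / 38.4250 = 0.9369
E(R) = R_f + β × MRP = 4.58% + 0.9369 × 7.71% = 11.80%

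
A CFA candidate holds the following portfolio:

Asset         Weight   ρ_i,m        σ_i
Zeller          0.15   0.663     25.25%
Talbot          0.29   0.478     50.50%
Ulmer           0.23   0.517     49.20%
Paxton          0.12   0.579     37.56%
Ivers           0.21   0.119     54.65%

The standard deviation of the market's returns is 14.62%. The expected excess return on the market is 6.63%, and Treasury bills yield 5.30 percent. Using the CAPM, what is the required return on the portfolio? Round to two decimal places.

β_Zeller = 0.663 × 25.25% / 14.62% = 1.1451
β_Talbot = 0.478 × 50.50% / 14.62% = 1.6511
β_Ulmer = 0.517 × 49.20% / 14.62% = 1.7398
β_Paxton = 0.579 × 37.56% / 14.62% = 1.4875
β_Ivers = 0.119 × 54.65% / 14.62% = 0.4448
β_P = Σ w_i β_i = 0.15×1.1451 + 0.29×1.6511 + 0.23×1.7398 + 0.12×1.4875 + 0.21×0.4448 = 1.3226
E(R_P) = R_f + β_P × MRP = 5.30% + 1.3226 × 6.63% = 14.07%

14.07%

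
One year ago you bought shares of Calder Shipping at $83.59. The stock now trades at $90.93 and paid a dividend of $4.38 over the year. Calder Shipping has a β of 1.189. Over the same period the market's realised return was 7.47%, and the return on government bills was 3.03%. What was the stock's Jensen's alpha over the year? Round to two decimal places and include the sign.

+5.71%

Realised HPR = (P1 + D1 − P0) / P0 = (90.93 + 4.38 − 83.59) / 83.59 = 11.72 / 83.59 = 14.0208%
MRP = 7.47% − 3.03% = 4.44%
CAPM required = R_f + β·MRP = 3.03% + 1.189 × 4.44% = 8.30916%
α = realised − required = 14.0208% − 8.30916% = +5.71%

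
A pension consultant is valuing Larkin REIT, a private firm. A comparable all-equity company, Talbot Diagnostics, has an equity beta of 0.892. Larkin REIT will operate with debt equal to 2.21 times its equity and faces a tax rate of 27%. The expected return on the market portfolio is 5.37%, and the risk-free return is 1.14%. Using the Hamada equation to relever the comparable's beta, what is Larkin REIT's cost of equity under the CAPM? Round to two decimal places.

11.00%

β_L = β_U × [1 + (1 − t)(D/E)] = 0.892 × [1 + (1 − 0.27) × 2.21]
    = 0.892 × [1 + 0.73 × 2.21] = 0.892 × 2.6133 = 2.3311
MRP = 5.37% − 1.14% = 4.23%
E(R) = R_f + β_L × MRP = 1.14% + 2.3311 × 4.23% = 11.00%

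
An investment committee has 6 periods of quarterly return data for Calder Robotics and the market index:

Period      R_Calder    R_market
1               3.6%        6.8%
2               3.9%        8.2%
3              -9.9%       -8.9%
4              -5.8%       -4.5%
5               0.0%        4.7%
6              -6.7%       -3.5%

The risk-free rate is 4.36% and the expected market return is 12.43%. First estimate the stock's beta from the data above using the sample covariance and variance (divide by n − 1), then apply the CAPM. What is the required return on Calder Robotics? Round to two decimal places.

10.96%

Mean R_i = (3.6 + 3.9 − 9.9 − 5.8 + 0.0 − 6.7) / 6 = -2.4833%
Mean R_m = (6.8 + 8.2 − 8.9 − 4.5 + 4.7 − 3.5) / 6 = 0.4667%
Σ(R_i − R̄_i)(R_m − R̄_m) = 201.0733  ⇒  Cov = 201.0733 / 5 = 40.2147
Σ(R_m − R̄_m)² = 245.9733  ⇒  Var(R_m) = 245.9733 / 5 = 49.1947
β = Cov / Var(R_m) = 40.2147 / 49.1947 = 0.8175
MRP = 12.43% − 4.36% = 8.07%
E(R) = R_f + β × MRP = 4.36% + 0.8175 × 8.07% = 10.96%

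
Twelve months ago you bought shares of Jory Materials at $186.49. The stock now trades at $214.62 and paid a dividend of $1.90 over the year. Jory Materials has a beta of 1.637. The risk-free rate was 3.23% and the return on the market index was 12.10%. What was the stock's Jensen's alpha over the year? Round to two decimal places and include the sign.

-1.65%

Realised HPR = (P1 + D1 − P0) / P0 = (214.62 + 1.90 − 186.49) / 186.49 = 30.03 / 186.49 = 16.1027%
MRP = 12.10% − 3.23% = 8.87%
CAPM required = R_f + β·MRP = 3.23% + 1.637 × 8.87% = 17.75019%
α = realised − required = 16.1027% − 17.75019% = -1.65%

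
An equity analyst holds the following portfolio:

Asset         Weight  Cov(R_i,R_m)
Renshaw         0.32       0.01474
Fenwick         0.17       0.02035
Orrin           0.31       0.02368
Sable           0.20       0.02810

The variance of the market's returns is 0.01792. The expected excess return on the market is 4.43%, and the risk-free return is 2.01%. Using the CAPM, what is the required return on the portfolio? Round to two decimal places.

β_Renshaw = 0.01474 / 0.01792 = 0.8225
β_Fenwick = 0.02035 / 0.01792 = 1.1356
β_Orrin = 0.02368 / 0.01792 = 1.3214
β_Sable = 0.02810 / 0.01792 = 1.5681
β_P = Σ w_i β_i = 0.32×0.8225 + 0.17×1.1356 + 0.31×1.3214 + 0.20×1.5681 = 1.1795
E(R_P) = R_f + β_P × MRP = 2.01% + 1.1795 × 4.43% = 7.24%

7.24%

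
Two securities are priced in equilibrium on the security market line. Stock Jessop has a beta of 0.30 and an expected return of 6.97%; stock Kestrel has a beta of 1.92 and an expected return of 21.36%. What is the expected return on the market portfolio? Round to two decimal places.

13.19%

Both satisfy E(R) = R_f + β·MRP, so the slope of the SML is
MRP = (21.36% − 6.97%) / (1.92 − 0.30) = 14.39% / 1.62 = 8.8827%
R_f = E(R_Jessop) − β_Jessop·MRP = 6.97% − 0.30 × 8.8827% = 4.3052%
E(R_m) = R_f + MRP = 4.3052% + 8.8827% = 13.19%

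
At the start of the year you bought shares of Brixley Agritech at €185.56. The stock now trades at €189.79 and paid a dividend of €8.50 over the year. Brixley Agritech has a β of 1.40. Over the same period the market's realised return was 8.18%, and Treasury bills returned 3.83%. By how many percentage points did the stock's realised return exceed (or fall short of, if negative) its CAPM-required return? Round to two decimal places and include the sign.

-3.06%

Realised HPR = (P1 + D1 − P0) / P0 = (189.79 + 8.50 − 185.56) / 185.56 = 12.73 / 185.56 = 6.8603%
MRP = 8.18% − 3.83% = 4.35%
CAPM required = R_f + β·MRP = 3.83% + 1.40 × 4.35% = 9.9200%
α = realised − required = 6.8603% − 9.9200% = -3.06%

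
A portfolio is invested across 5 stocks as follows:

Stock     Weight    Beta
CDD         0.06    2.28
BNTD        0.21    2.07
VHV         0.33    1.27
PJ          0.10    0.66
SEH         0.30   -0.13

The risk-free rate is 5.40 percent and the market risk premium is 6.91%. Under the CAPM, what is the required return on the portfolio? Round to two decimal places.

β_P = Σ w_i β_i = 0.06×2.28 + 0.21×2.07 + 0.33×1.27 + 0.10×0.66 + 0.30×-0.13 = 1.0176
E(R_P) = R_f + β_P × MRP = 5.40% + 1.0176 × 6.91% = 12.43%

12.43%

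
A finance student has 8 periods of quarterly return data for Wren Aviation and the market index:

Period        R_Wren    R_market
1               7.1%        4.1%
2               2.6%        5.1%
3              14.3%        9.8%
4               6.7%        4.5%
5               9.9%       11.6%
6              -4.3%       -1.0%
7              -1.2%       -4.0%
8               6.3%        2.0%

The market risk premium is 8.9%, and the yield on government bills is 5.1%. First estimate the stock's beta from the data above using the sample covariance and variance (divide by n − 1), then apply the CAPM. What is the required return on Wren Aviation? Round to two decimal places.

Mean R_i = (7.1 + 2.6 + 14.3 + 6.7 + 9.9 − 4.3 − 1.2 + 6.3) / 8 = 5.1750%
Mean R_m = (4.1 + 5.1 + 9.8 + 4.5 + 11.6 − 1.0 − 4.0 + 2.0) / 8 = 4.0125%
Σ(R_i − R̄_i)(R_m − R̄_m) = 183.0825  ⇒  Cov = 183.0825 / 7 = 26.1546
Σ(R_m − R̄_m)² = 185.8688  ⇒  Var(R_m) = 185.8688 / 7 = 26.5527
β = Cov / Var(R_m) = 26.1546 / 26.5527 = 0.9850
E(R) = R_f + β × MRP = 5.1% + 0.9850 × 8.9% = 13.87%

13.87%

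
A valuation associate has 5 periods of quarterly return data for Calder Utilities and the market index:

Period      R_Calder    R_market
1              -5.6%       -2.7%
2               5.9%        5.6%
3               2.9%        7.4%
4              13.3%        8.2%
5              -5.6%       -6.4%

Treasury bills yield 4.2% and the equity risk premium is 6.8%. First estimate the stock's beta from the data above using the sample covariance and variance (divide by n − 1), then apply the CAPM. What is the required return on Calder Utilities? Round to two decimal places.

11.62%

Mean R_i = (-5.6 + 5.9 + 2.9 + 13.3 − 5.6) / 5 = 2.1800%
Mean R_m = (-2.7 + 5.6 + 7.4 + 8.2 − 6.4) / 5 = 2.4200%
Σ(R_i − R̄_i)(R_m − R̄_m) = 188.1420  ⇒  Cov = 188.1420 / 4 = 47.0355
Σ(R_m − R̄_m)² = 172.3280  ⇒  Var(R_m) = 172.3280 / 4 = 43.0820
β = Cov / Var(R_m) = 47.0355 / 43.0820 = 1.0918
E(R) = R_f + β × MRP = 4.2% + 1.0918 × 6.8% = 11.62%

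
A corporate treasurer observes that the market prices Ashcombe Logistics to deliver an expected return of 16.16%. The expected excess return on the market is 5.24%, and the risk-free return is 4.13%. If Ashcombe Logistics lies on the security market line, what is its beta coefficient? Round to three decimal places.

2.296

β = (E(R) − R_f) / MRP = (16.16% − 4.13%) / 5.24% = 12.03% / 5.24% = 2.296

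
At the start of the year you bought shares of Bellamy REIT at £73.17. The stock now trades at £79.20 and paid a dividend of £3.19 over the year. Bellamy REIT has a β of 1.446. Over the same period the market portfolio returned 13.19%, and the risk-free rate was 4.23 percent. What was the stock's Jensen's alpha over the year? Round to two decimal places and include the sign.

-4.59%

Realised HPR = (P1 + D1 − P0) / P0 = (79.20 + 3.19 − 73.17) / 73.17 = 9.22 / 73.17 = 12.6008%
MRP = 13.19% − 4.23% = 8.96%
CAPM required = R_f + β·MRP = 4.23% + 1.446 × 8.96% = 17.18616%
α = realised − required = 12.6008% − 17.18616% = -4.59%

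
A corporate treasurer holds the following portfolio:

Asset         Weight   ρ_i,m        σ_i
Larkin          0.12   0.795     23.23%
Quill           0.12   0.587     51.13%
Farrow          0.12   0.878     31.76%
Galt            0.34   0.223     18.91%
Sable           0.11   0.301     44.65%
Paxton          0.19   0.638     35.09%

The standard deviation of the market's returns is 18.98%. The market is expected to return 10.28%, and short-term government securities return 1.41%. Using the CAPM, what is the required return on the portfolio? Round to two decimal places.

β_Larkin = 0.795 × 23.23% / 18.98% = 0.9730
β_Quill = 0.587 × 51.13% / 18.98% = 1.5813
β_Farrow = 0.878 × 31.76% / 18.98% = 1.4692
β_Galt = 0.223 × 18.91% / 18.98% = 0.2222
β_Sable = 0.301 × 44.65% / 18.98% = 0.7081
β_Paxton = 0.638 × 35.09% / 18.98% = 1.1795
β_P = Σ w_i β_i = 0.12×0.9730 + 0.12×1.5813 + 0.12×1.4692 + 0.34×0.2222 + 0.11×0.7081 + 0.19×1.1795 = 0.8604
MRP = 10.28% − 1.41% = 8.87%
E(R_P) = R_f + β_P × MRP = 1.41% + 0.8604 × 8.87% = 9.04%

9.04%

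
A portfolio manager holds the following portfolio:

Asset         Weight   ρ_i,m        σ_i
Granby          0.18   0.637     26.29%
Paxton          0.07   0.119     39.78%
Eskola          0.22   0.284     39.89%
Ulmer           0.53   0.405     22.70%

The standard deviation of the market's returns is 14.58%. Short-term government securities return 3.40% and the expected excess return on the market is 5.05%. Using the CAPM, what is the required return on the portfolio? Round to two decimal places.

β_Granby = 0.637 × 26.29% / 14.58% = 1.1486
β_Paxton = 0.119 × 39.78% / 14.58% = 0.3247
β_Eskola = 0.284 × 39.89% / 14.58% = 0.7770
β_Ulmer = 0.405 × 22.70% / 14.58% = 0.6306
β_P = Σ w_i β_i = 0.18×1.1486 + 0.07×0.3247 + 0.22×0.7770 + 0.53×0.6306 = 0.7346
E(R_P) = R_f + β_P × MRP = 3.40% + 0.7346 × 5.05% = 7.11%

7.11%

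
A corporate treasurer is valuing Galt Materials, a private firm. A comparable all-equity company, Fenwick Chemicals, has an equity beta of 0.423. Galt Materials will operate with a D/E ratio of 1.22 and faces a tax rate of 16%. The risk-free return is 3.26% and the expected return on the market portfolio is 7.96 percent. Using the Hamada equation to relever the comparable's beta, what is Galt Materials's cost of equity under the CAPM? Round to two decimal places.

7.29%

β_L = β_U × [1 + (1 − t)(D/E)] = 0.423 × [1 + (1 − 0.16) × 1.22]
    = 0.423 × [1 + 0.84 × 1.22] = 0.423 × 2.0248 = 0.8565
MRP = 7.96% − 3.26% = 4.70%
E(R) = R_f + β_L × MRP = 3.26% + 0.8565 × 4.70% = 7.29%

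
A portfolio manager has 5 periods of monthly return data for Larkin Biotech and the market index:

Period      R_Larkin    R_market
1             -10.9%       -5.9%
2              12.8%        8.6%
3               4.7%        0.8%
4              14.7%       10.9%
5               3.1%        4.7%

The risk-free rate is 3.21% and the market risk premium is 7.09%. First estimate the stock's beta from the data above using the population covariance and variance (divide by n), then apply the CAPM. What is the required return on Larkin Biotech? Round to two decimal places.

Mean R_i = (-10.9 + 12.8 + 4.7 + 14.7 + 3.1) / 5 = 4.8800%
Mean R_m = (-5.9 + 8.6 + 0.8 + 10.9 + 4.7) / 5 = 3.8200%
Σ(R_i − R̄_i)(R_m − R̄_m) = 259.7420  ⇒  Cov = 259.7420 / 5 = 51.9484
Σ(R_m − R̄_m)² = 177.3480  ⇒  Var(R_m) = 177.3480 / 5 = 35.4696
β = Cov / Var(R_m) = 51.9484 / 35.4696 = 1.4646
E(R) = R_f + β × MRP = 3.21% + 1.4646 × 7.09% = 13.59%

13.59%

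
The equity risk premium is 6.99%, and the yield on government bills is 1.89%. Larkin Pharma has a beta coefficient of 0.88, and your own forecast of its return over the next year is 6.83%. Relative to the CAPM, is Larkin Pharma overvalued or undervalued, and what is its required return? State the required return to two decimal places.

Required return = R_f + β·MRP = 1.89% + 0.88 × 6.99% = 8.04%
Forecast 6.83% < required 8.04% → the stock plots below the SML → overvalued.

Overvalued; required return 8.04%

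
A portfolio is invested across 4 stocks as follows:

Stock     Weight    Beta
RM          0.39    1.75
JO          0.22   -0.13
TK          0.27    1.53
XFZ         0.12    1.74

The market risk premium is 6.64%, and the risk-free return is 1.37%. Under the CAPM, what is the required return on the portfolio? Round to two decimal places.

9.84%

β_P = Σ w_i β_i = 0.39×1.75 + 0.22×-0.13 + 0.27×1.53 + 0.12×1.74 = 1.2758
E(R_P) = R_f + β_P × MRP = 1.37% + 1.2758 × 6.64% = 9.84%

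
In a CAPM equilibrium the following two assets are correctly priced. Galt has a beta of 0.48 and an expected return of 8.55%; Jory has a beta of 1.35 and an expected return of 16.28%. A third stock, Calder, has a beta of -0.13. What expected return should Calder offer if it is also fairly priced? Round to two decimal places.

MRP (SML slope) = (16.28% − 8.55%) / (1.35 − 0.48) = 7.73% / 0.87 = 8.8851%
R_f (intercept) = 8.55% − 0.48 × 8.8851% = 4.2852%
E(R_Calder) = R_f + β × MRP = 4.2852% + -0.13 × 8.8851% = 3.13%

3.13%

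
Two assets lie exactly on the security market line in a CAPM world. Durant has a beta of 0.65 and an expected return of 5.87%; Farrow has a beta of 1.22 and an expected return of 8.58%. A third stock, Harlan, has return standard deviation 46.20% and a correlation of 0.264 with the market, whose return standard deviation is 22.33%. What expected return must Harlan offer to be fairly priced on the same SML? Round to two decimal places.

MRP = (8.58% − 5.87%) / (1.22 − 0.65) = 4.7544%
R_f = 5.87% − 0.65 × 4.7544% = 2.7796%
β_Harlan = ρ·σ_i/σ_m = 0.264 × 46.20 / 22.33 = 0.5462
E(R_Harlan) = R_f + β × MRP = 2.7796% + 0.5462 × 4.7544% = 5.38%

5.38%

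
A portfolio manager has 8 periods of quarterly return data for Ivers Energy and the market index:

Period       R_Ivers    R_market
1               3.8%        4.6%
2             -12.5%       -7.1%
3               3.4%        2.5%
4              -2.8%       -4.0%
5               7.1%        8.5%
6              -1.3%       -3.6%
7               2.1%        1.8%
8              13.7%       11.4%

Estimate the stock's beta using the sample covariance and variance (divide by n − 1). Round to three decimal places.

Mean R_i = (3.8 − 12.5 + 3.4 − 2.8 + 7.1 − 1.3 + 2.1 + 13.7) / 8 = 1.6875%
Mean R_m = (4.6 − 7.1 + 2.5 − 4.0 + 8.5 − 3.6 + 1.8 + 11.4) / 8 = 1.7625%
Σ(R_i − R̄_i)(R_m − R̄_m) = 327.1263  ⇒  Cov = 327.1263 / 7 = 46.7323
Σ(R_m − R̄_m)² = 287.3788  ⇒  Var(R_m) = 287.3788 / 7 = 41.0541
β = Cov / Var(R_m) = 46.7323 / 41.0541 = 1.1383

1.138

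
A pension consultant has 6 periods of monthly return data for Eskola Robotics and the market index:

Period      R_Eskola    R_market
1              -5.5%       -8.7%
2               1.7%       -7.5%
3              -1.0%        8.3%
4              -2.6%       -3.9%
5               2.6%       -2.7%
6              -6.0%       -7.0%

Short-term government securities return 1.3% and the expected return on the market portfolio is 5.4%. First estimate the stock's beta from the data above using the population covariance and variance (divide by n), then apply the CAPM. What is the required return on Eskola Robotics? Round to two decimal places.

Mean R_i = (-5.5 + 1.7 − 1.0 − 2.6 + 2.6 − 6.0) / 6 = -1.8000%
Mean R_m = (-8.7 − 7.5 + 8.3 − 3.9 − 2.7 − 7.0) / 6 = -3.5833%
Σ(R_i − R̄_i)(R_m − R̄_m) = 33.2200  ⇒  Cov = 33.2200 / 6 = 5.5367
Σ(R_m − R̄_m)² = 195.2883  ⇒  Var(R_m) = 195.2883 / 6 = 32.5481
β = Cov / Var(R_m) = 5.5367 / 32.5481 = 0.1701
MRP = 5.4% − 1.3% = 4.10%
E(R) = R_f + β × MRP = 1.3% + 0.1701 × 4.1% = 2.00%

2.00%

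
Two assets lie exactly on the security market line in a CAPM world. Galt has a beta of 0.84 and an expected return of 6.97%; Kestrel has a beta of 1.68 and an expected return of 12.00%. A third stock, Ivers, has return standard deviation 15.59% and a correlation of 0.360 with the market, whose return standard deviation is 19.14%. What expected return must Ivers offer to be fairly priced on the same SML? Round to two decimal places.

MRP = (12.00% − 6.97%) / (1.68 − 0.84) = 5.9881%
R_f = 6.97% − 0.84 × 5.9881% = 1.9400%
β_Ivers = ρ·σ_i/σ_m = 0.360 × 15.59 / 19.14 = 0.2932
E(R_Ivers) = R_f + β × MRP = 1.9400% + 0.2932 × 5.9881% = 3.70%

3.70%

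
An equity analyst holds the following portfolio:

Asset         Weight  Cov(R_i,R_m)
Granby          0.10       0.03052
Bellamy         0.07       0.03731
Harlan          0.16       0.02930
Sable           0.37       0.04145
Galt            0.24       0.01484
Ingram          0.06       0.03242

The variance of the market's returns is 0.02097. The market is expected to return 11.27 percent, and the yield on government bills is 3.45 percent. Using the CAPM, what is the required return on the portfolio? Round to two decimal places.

β_Granby = 0.03052 / 0.02097 = 1.4554
β_Bellamy = 0.03731 / 0.02097 = 1.7792
β_Harlan = 0.02930 / 0.02097 = 1.3972
β_Sable = 0.04145 / 0.02097 = 1.9766
β_Galt = 0.01484 / 0.02097 = 0.7077
β_Ingram = 0.03242 / 0.02097 = 1.5460
β_P = Σ w_i β_i = 0.10×1.4554 + 0.07×1.7792 + 0.16×1.3972 + 0.37×1.9766 + 0.24×0.7077 + 0.06×1.5460 = 1.4876
MRP = 11.27% − 3.45% = 7.82%
E(R_P) = R_f + β_P × MRP = 3.45% + 1.4876 × 7.82% = 15.08%

15.08%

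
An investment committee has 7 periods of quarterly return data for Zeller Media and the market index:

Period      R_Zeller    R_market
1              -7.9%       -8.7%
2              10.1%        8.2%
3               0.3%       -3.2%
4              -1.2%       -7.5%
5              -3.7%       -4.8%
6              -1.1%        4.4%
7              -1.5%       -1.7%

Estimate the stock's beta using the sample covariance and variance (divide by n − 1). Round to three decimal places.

Mean R_i = (-7.9 + 10.1 + 0.3 − 1.2 − 3.7 − 1.1 − 1.5) / 7 = -0.7143%
Mean R_m = (-8.7 + 8.2 − 3.2 − 7.5 − 4.8 + 4.4 − 1.7) / 7 = -1.9000%
Σ(R_i − R̄_i)(R_m − R̄_m) = 165.5600  ⇒  Cov = 165.5600 / 6 = 27.5933
Σ(R_m − R̄_m)² = 229.4400  ⇒  Var(R_m) = 229.4400 / 6 = 38.2400
β = Cov / Var(R_m) = 27.5933 / 38.2400 = 0.7216

0.722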